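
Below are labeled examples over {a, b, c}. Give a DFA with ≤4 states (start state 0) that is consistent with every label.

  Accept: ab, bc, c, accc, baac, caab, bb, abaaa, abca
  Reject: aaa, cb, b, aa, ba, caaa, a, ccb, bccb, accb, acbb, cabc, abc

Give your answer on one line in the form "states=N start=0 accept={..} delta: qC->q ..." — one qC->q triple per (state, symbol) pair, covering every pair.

states=4 start=0 accept={0,2} delta: 0a->1 0b->1 0c->0 1a->1 1b->2 1c->2 2a->2 2b->0 2c->3 3a->0 3b->1 3c->0

State merging on the prefix tree: take the shortest (then alphabetical) example prefix whose next move is undefined and point that move at state 0, else 1, else 2, ...; a target is out if some Accept/Reject pair would then sit in one state with the same input left (inseparable). If every existing state is out, open a new one.
a: 0a undefined. 0a->0: no, ab/b meet in 0 with "b" left. Open state 1: 0a->1.
b: 0b undefined. 0b->0: no, bb/b meet in 0. 0b->1: ok.
c: 0c undefined. 0c->0: ok.
aa: 1a undefined. 1a->0: no, c/aa meet in 0. 1a->1: ok.
ab: 1b undefined. 1b->0: no, ab/cabc meet in 0. 1b->1: no, ab/aaa meet in 1. Open state 2: 1b->2.
ac: 1c undefined. 1c->0: no, ab/acbb meet in 2. 1c->1: no, ab/bccb meet in 2. 1c->2: ok.
aba: 2a undefined. 2a->0: no, abaaa/aaa meet in 1. 2a->1: no, abaaa/aaa meet in 1. 2a->2: ok.
abc: 2c undefined. 2c->0: no, c/cabc meet in 0. 2c->1: no, ab/bccb meet in 2. 2c->2: no, ab/cabc meet in 2. Open state 3: 2c->3.
acb: 2b undefined. 2b->0: ok.
abca: 3a undefined. 3a->0: ok.
accb: 3b undefined. 3b->0: no, c/bccb meet in 0. 3b->1: ok.
accc: 3c undefined. 3c->0: ok.
All examples now run through 4 states with every (state, symbol) defined. Accept strings end in {0,2}, Reject strings end in {1,3}; accept={0,2}.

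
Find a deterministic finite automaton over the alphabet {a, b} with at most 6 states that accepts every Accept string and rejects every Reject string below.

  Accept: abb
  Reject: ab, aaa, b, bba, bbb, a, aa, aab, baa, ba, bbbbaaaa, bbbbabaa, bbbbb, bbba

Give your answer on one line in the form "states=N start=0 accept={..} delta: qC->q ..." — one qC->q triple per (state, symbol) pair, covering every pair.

states=3 start=0 accept={2} delta: 0a->0 0b->1 1a->0 1b->2 2a->0 2b->1

Fold the examples into a partial DFA from state 0: repeatedly fix the first undefined (state, symbol) met by the shortest-then-alphabetical prefix, trying targets in increasing order and rejecting any under which an Accept and a Reject string meet in one state with the same remainder; add a state when all current targets are rejected. Accepting states are where Accept strings end.
a: 0a undefined. 0a->0: ok.
b: 0b undefined. 0b->0: no, abb/ab meet in 0. Open state 1: 0b->1.
ba: 1a undefined. 1a->0: ok.
bb: 1b undefined. 1b->0: no, abb/aaa meet in 0. 1b->1: no, abb/ab meet in 1. Open state 2: 1b->2.
bba: 2a undefined. 2a->0: ok.
bbb: 2b undefined. 2b->0: no, abb/bbbbb meet in 2. 2b->1: ok.
All examples now run through 3 states with every (state, symbol) defined. Accept strings end in {2}, Reject strings end in {0,1}; accept={2}.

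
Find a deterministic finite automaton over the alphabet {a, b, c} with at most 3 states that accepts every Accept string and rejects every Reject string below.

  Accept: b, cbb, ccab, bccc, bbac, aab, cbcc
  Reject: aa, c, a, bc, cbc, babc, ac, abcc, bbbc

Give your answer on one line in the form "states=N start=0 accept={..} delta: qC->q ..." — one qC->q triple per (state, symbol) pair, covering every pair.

states=3 start=0 accept={1} delta: 0a->0 0b->1 0c->2 1a->0 1b->2 1c->0 2a->2 2b->0 2c->1

Fold the examples into a partial DFA from state 0: repeatedly fix the first undefined (state, symbol) met by the shortest-then-alphabetical prefix, trying targets in increasing order and rejecting any under which an Accept and a Reject string meet in one state with the same remainder; add a state when all current targets are rejected. Accepting states are where Accept strings end.
a: 0a undefined. 0a->0: ok.
b: 0b undefined. 0b->0: no, b/aa meet in 0. Open state 1: 0b->1.
c: 0c undefined. 0c->0: no, cbcc/abcc meet in 1 with "cc" left. 0c->1: no, b/c meet in 1. Open state 2: 0c->2.
ba: 1a undefined. 1a->0: ok.
bb: 1b undefined. 1b->0: no, bbac/c meet in 2. 1b->1: no, bbac/c meet in 2. 1b->2: ok.
bc: 1c undefined. 1c->0: ok.
cb: 2b undefined. 2b->0: ok.
cc: 2c undefined. 2c->0: no, bccc/aa meet in 0. 2c->1: ok.
bba: 2a undefined. 2a->0: no, bbac/c meet in 2. 2a->1: no, bbac/aa meet in 0. 2a->2: ok.
All examples now run through 3 states with every (state, symbol) defined. Accept strings end in {1}, Reject strings end in {0,2}; accept={1}.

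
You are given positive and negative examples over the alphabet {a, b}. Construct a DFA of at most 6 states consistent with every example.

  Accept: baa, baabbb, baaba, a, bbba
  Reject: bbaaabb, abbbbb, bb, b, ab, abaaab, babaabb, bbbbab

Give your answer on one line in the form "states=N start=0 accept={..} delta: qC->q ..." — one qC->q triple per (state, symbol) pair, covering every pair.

states=3 start=0 accept={0} delta: 0a->0 0b->1 1a->0 1b->2 2a->0 2b->0

Grow the machine one transition at a time. Run the examples from 0; the earliest place one falls off (shortest prefix, ties alphabetical) gets sent to the lowest-numbered state that keeps every Accept/Reject pair distinguishable — a pair clashes when both reach the same state with identical unread suffix — and to a fresh state only if none does.
a: 0a undefined. 0a->0: ok.
b: 0b undefined. 0b->0: no, baa/bbaaabb meet in 0. Open state 1: 0b->1.
ba: 1a undefined. 1a->0: ok.
bb: 1b undefined. 1b->0: no, baa/bbaaabb meet in 0. 1b->1: no, baabbb/bbaaabb meet in 1. Open state 2: 1b->2.
bba: 2a undefined. 2a->0: ok.
bbb: 2b undefined. 2b->0: ok.
All examples now run through 3 states with every (state, symbol) defined. Accept strings end in {0}, Reject strings end in {1,2}; accept={0}.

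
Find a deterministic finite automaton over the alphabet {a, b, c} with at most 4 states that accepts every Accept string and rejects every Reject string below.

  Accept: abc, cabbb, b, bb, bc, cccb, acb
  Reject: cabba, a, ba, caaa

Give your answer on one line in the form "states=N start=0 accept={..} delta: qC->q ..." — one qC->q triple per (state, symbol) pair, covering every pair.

State merging on the prefix tree: take the shortest (then alphabetical) example prefix whose next move is undefined and point that move at state 0, else 1, else 2, ...; a target is out if some Accept/Reject pair would then sit in one state with the same input left (inseparable). If every existing state is out, open a new one.
a: 0a undefined. 0a->0: ok.
b: 0b undefined. 0b->0: no, b/a meet in 0. Open state 1: 0b->1.
c: 0c undefined. 0c->0: ok.
ba: 1a undefined. 1a->0: ok.
bb: 1b undefined. 1b->0: no, bb/cabba meet in 0. 1b->1: ok.
bc: 1c undefined. 1c->0: no, abc/cabba meet in 0. 1c->1: ok.
All examples now run through 2 states with every (state, symbol) defined. Accept strings end in {1}, Reject strings end in {0}; accept={1}.

states=2 start=0 accept={1} delta: 0a->0 0b->1 0c->0 1a->0 1b->1 1c->1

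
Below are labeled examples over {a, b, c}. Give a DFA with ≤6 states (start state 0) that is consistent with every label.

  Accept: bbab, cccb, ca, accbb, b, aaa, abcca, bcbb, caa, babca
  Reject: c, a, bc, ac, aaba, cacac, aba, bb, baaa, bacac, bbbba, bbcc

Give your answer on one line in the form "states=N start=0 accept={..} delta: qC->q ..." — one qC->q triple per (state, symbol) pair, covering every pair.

Fold the examples into a partial DFA from state 0: repeatedly fix the first undefined (state, symbol) met by the shortest-then-alphabetical prefix, trying targets in increasing order and rejecting any under which an Accept and a Reject string meet in one state with the same remainder; add a state when all current targets are rejected. Accepting states are where Accept strings end.
a: 0a undefined. 0a->0: no, aaa/a meet in 0. Open state 1: 0a->1.
b: 0b undefined. 0b->0: no, b/bb meet in 0. 0b->1: no, b/a meet in 1. Open state 2: 0b->2.
c: 0c undefined. 0c->0: no, ca/a meet in 1. 0c->1: ok.
aa: 1a undefined. 1a->0: no, aaa/c meet in 1. 1a->1: no, ca/c meet in 1. 1a->2: ok.
ab: 1b undefined. 1b->0: ok.
ac: 1c undefined. 1c->0: no, cccb/ac meet in 0. 1c->1: ok.
ba: 2a undefined. 2a->0: no, ca/baaa meet in 2. 2a->1: no, aaa/c meet in 1. 2a->2: no, ca/baaa meet in 2. Open state 3: 2a->3.
bb: 2b undefined. 2b->0: no, bbab/bb meet in 0. 2b->1: no, bbab/c meet in 1. 2b->2: no, ca/bb meet in 2. 2b->3: no, aaa/bb meet in 3. Open state 4: 2b->4.
bc: 2c undefined. 2c->0: no, cccb/bc meet in 0. 2c->1: ok.
baa: 3a undefined. 3a->0: ok.
bab: 3b undefined. 3b->0: ok.
bac: 3c undefined. 3c->0: ok.
bba: 4a undefined. 4a->0: no, cccb/aaba meet in 0. 4a->1: ok.
bbb: 4b undefined. 4b->0: no, aaa/bbbba meet in 3. 4b->1: ok.
bbc: 4c undefined. 4c->0: ok.
All examples now run through 5 states with every (state, symbol) defined. Accept strings end in {0,2,3}, Reject strings end in {1,4}; accept={0,2,3}.

states=5 start=0 accept={0,2,3} delta: 0a->1 0b->2 0c->1 1a->2 1b->0 1c->1 2a->3 2b->4 2c->1 3a->0 3b->0 3c->0 4a->1 4b->1 4c->0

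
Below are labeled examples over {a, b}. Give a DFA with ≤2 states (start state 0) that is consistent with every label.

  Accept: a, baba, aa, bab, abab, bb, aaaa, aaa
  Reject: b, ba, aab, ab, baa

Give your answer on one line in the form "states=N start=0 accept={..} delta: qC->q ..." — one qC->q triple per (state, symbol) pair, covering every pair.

State merging on the prefix tree: take the shortest (then alphabetical) example prefix whose next move is undefined and point that move at state 0, else 1, else 2, ...; a target is out if some Accept/Reject pair would then sit in one state with the same input left (inseparable). If every existing state is out, open a new one.
a: 0a undefined. 0a->0: ok.
b: 0b undefined. 0b->0: no, a/b meet in 0. Open state 1: 0b->1.
ba: 1a undefined. 1a->0: no, a/ba meet in 0. 1a->1: ok.
bb: 1b undefined. 1b->0: ok.
All examples now run through 2 states with every (state, symbol) defined. Accept strings end in {0}, Reject strings end in {1}; accept={0}.

states=2 start=0 accept={0} delta: 0a->0 0b->1 1a->1 1b->0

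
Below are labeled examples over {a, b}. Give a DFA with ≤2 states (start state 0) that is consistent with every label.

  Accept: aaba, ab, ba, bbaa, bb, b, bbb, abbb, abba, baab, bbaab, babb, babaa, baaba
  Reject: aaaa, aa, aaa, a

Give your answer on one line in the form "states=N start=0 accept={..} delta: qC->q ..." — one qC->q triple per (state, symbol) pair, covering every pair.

Fold the examples into a partial DFA from state 0: repeatedly fix the first undefined (state, symbol) met by the shortest-then-alphabetical prefix, trying targets in increasing order and rejecting any under which an Accept and a Reject string meet in one state with the same remainder; add a state when all current targets are rejected. Accepting states are where Accept strings end.
a: 0a undefined. 0a->0: ok.
b: 0b undefined. 0b->0: no, aaba/aaaa meet in 0. Open state 1: 0b->1.
ba: 1a undefined. 1a->0: no, aaba/aaaa meet in 0. 1a->1: ok.
bb: 1b undefined. 1b->0: no, bbaa/aaaa meet in 0. 1b->1: ok.
All examples now run through 2 states with every (state, symbol) defined. Accept strings end in {1}, Reject strings end in {0}; accept={1}.

states=2 start=0 accept={1} delta: 0a->0 0b->1 1a->1 1b->1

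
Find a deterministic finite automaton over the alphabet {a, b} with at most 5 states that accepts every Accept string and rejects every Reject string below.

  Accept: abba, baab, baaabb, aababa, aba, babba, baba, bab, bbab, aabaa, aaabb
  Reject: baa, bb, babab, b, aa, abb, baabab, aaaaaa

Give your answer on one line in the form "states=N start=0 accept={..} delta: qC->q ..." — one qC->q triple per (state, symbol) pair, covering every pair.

states=5 start=0 accept={1,3,4} delta: 0a->1 0b->0 1a->2 1b->3 2a->2 2b->4 3a->3 3b->0 4a->0 4b->1

State merging on the prefix tree: take the shortest (then alphabetical) example prefix whose next move is undefined and point that move at state 0, else 1, else 2, ...; a target is out if some Accept/Reject pair would then sit in one state with the same input left (inseparable). If every existing state is out, open a new one.
a: 0a undefined. 0a->0: no, aabaa/baa meet in 0 with "baa" left. Open state 1: 0a->1.
b: 0b undefined. 0b->0: ok.
aa: 1a undefined. 1a->0: no, baab/baa meet in 0. 1a->1: no, baaabb/abb meet in 1 with "bb" left. Open state 2: 1a->2.
ab: 1b undefined. 1b->0: no, bab/bb meet in 0. 1b->1: no, abba/baa meet in 2. 1b->2: no, baab/abb meet in 2 with "b" left. Open state 3: 1b->3.
aaa: 2a undefined. 2a->0: no, baaabb/bb meet in 0. 2a->1: no, baaabb/abb meet in 3 with "b" left. 2a->2: ok.
aab: 2b undefined. 2b->0: no, baab/bb meet in 0. 2b->1: no, baab/baabab meet in 1. 2b->2: no, baab/baa meet in 2. 2b->3: no, baaabb/abb meet in 3 with "b" left. Open state 4: 2b->4.
aba: 3a undefined. 3a->0: no, aba/bb meet in 0. 3a->1: no, bab/babab meet in 3. 3a->2: no, baab/babab meet in 4. 3a->3: ok.
abb: 3b undefined. 3b->0: ok.
aaba: 4a undefined. 4a->0: ok.
aaabb: 4b undefined. 4b->0: no, baaabb/bb meet in 0. 4b->1: ok.
All examples now run through 5 states with every (state, symbol) defined. Accept strings end in {1,3,4}, Reject strings end in {0,2}; accept={1,3,4}.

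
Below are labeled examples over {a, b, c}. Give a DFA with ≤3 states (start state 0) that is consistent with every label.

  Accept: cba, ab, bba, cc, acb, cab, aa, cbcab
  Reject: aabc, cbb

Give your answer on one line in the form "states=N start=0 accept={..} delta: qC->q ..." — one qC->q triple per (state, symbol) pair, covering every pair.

State merging on the prefix tree: take the shortest (then alphabetical) example prefix whose next move is undefined and point that move at state 0, else 1, else 2, ...; a target is out if some Accept/Reject pair would then sit in one state with the same input left (inseparable). If every existing state is out, open a new one.
a: 0a undefined. 0a->0: ok.
b: 0b undefined. 0b->0: ok.
c: 0c undefined. 0c->0: no, cba/aabc meet in 0. Open state 1: 0c->1.
ca: 1a undefined. 1a->0: ok.
cb: 1b undefined. 1b->0: no, cba/cbb meet in 0. 1b->1: no, acb/aabc meet in 1. Open state 2: 1b->2.
cc: 1c undefined. 1c->0: ok.
cba: 2a undefined. 2a->0: ok.
cbb: 2b undefined. 2b->0: no, cba/cbb meet in 0. 2b->1: ok.
cbc: 2c undefined. 2c->0: ok.
All examples now run through 3 states with every (state, symbol) defined. Accept strings end in {0,2}, Reject strings end in {1}; accept={0,2}.

states=3 start=0 accept={0,2} delta: 0a->0 0b->0 0c->1 1a->0 1b->2 1c->0 2a->0 2b->1 2c->0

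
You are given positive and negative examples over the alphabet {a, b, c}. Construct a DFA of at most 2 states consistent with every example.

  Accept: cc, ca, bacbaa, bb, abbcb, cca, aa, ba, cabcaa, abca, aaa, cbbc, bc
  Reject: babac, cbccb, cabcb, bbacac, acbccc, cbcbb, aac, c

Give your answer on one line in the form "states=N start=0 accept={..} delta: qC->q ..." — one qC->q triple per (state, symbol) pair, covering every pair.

State merging on the prefix tree: take the shortest (then alphabetical) example prefix whose next move is undefined and point that move at state 0, else 1, else 2, ...; a target is out if some Accept/Reject pair would then sit in one state with the same input left (inseparable). If every existing state is out, open a new one.
a: 0a undefined. 0a->0: ok.
b: 0b undefined. 0b->0: no, bc/babac meet in 0 with "c" left. Open state 1: 0b->1.
c: 0c undefined. 0c->0: no, cc/aac meet in 0. 0c->1: ok.
ba: 1a undefined. 1a->0: ok.
bb: 1b undefined. 1b->0: ok.
bc: 1c undefined. 1c->0: ok.
All examples now run through 2 states with every (state, symbol) defined. Accept strings end in {0}, Reject strings end in {1}; accept={0}.

states=2 start=0 accept={0} delta: 0a->0 0b->1 0c->1 1a->0 1b->0 1c->0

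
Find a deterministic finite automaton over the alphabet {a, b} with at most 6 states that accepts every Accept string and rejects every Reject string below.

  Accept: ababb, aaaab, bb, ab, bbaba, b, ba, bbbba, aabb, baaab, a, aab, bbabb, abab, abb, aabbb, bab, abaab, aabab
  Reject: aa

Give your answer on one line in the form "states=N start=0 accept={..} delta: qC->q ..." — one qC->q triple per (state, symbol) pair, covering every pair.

states=3 start=0 accept={0,1} delta: 0a->1 0b->0 1a->2 1b->0 2a->0 2b->0

Grow the machine one transition at a time. Run the examples from 0; the earliest place one falls off (shortest prefix, ties alphabetical) gets sent to the lowest-numbered state that keeps every Accept/Reject pair distinguishable — a pair clashes when both reach the same state with identical unread suffix — and to a fresh state only if none does.
a: 0a undefined. 0a->0: no, a/aa meet in 0. Open state 1: 0a->1.
b: 0b undefined. 0b->0: ok.
aa: 1a undefined. 1a->0: no, aaaab/aa meet in 0. 1a->1: no, ba/aa meet in 1. Open state 2: 1a->2.
ab: 1b undefined. 1b->0: ok.
aaa: 2a undefined. 2a->0: ok.
aab: 2b undefined. 2b->0: ok.
All examples now run through 3 states with every (state, symbol) defined. Accept strings end in {0,1}, Reject strings end in {2}; accept={0,1}.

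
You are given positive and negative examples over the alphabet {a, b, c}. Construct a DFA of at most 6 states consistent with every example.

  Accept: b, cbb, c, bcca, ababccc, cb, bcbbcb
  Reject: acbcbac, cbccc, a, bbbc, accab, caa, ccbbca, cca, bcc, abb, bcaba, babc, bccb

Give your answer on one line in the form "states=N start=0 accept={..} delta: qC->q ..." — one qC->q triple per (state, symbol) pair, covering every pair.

states=6 start=0 accept={1,2} delta: 0a->0 0b->1 0c->2 1a->0 1b->0 1c->3 2a->0 2b->2 2c->4 3a->0 3b->1 3c->5 4a->4 4b->4 4c->3 5a->1 5b->0 5c->1

Fold the examples into a partial DFA from state 0: repeatedly fix the first undefined (state, symbol) met by the shortest-then-alphabetical prefix, trying targets in increasing order and rejecting any under which an Accept and a Reject string meet in one state with the same remainder; add a state when all current targets are rejected. Accepting states are where Accept strings end.
a: 0a undefined. 0a->0: ok.
b: 0b undefined. 0b->0: no, b/a meet in 0. Open state 1: 0b->1.
c: 0c undefined. 0c->0: no, b/accab meet in 1. 0c->1: no, cb/abb meet in 1 with "b" left. Open state 2: 0c->2.
ba: 1a undefined. 1a->0: ok.
bb: 1b undefined. 1b->0: ok.
bc: 1c undefined. 1c->0: no, c/bcc meet in 2. 1c->1: no, b/bbbc meet in 1. 1c->2: no, c/bbbc meet in 2. Open state 3: 1c->3.
ca: 2a undefined. 2a->0: ok.
cb: 2b undefined. 2b->0: no, c/acbcbac meet in 2. 2b->1: no, cbb/a meet in 0. 2b->2: ok.
cc: 2c undefined. 2c->0: no, b/accab meet in 1. 2c->1: no, b/accab meet in 1. 2c->2: no, b/accab meet in 1. 2c->3: no, ababccc/cbccc meet in 3 with "cc" left. Open state 4: 2c->4.
bca: 3a undefined. 3a->0: ok.
bcb: 3b undefined. 3b->0: no, bcbbcb/a meet in 0. 3b->1: ok.
bcc: 3c undefined. 3c->0: no, b/bccb meet in 1. 3c->1: no, b/bcc meet in 1. 3c->2: no, cbb/bcc meet in 2. 3c->3: no, b/bccb meet in 1. 3c->4: no, bcca/cca meet in 4 with "a" left. Open state 5: 3c->5.
cca: 4a undefined. 4a->0: no, b/accab meet in 1. 4a->1: no, b/cca meet in 1. 4a->2: no, cbb/accab meet in 2. 4a->3: no, b/accab meet in 1. 4a->4: ok.
ccb: 4b undefined. 4b->0: no, cbb/acbcbac meet in 2. 4b->1: no, b/accab meet in 1. 4b->2: no, cbb/acbcbac meet in 2. 4b->3: no, cbb/acbcbac meet in 2. 4b->4: ok.
bcca: 5a undefined. 5a->0: no, bcca/a meet in 0. 5a->1: ok.
bccb: 5b undefined. 5b->0: ok.
cbcc: 4c undefined. 4c->0: no, cbb/cbccc meet in 2. 4c->1: no, b/acbcbac meet in 1. 4c->2: no, cbb/acbcbac meet in 2. 4c->3: ok.
ababccc: 5c undefined. 5c->0: no, ababccc/a meet in 0. 5c->1: ok.
All examples now run through 6 states with every (state, symbol) defined. Accept strings end in {1,2}, Reject strings end in {0,3,4,5}; accept={1,2}.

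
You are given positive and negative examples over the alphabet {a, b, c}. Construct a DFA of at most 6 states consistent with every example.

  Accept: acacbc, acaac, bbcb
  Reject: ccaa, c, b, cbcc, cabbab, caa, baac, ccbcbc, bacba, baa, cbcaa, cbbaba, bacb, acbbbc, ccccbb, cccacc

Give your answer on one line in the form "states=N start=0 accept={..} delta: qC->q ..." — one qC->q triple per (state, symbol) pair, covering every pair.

states=6 start=0 accept={3,5} delta: 0a->0 0b->1 0c->2 1a->0 1b->1 1c->4 2a->2 2b->1 2c->3 3a->0 3b->3 3c->5 4a->0 4b->3 4c->0 5a->1 5b->0 5c->0

State merging on the prefix tree: take the shortest (then alphabetical) example prefix whose next move is undefined and point that move at state 0, else 1, else 2, ...; a target is out if some Accept/Reject pair would then sit in one state with the same input left (inseparable). If every existing state is out, open a new one.
a: 0a undefined. 0a->0: ok.
b: 0b undefined. 0b->0: no, bbcb/bacb meet in 0 with "cb" left. Open state 1: 0b->1.
c: 0c undefined. 0c->0: no, acaac/ccaa meet in 0. 0c->1: no, acaac/baac meet in 1 with "aac" left. Open state 2: 0c->2.
ba: 1a undefined. 1a->0: ok.
bb: 1b undefined. 1b->0: no, bbcb/bacb meet in 2 with "b" left. 1b->1: ok.
ca: 2a undefined. 2a->0: no, acaac/c meet in 2. 2a->1: no, acaac/c meet in 2. 2a->2: ok.
cb: 2b undefined. 2b->0: no, acaac/cbcc meet in 2 with "c" left. 2b->1: ok.
cc: 2c undefined. 2c->0: no, acacbc/acbbbc meet in 1 with "c" left. 2c->1: no, acacbc/acbbbc meet in 1 with "c" left. 2c->2: no, acacbc/acbbbc meet in 1 with "c" left. Open state 3: 2c->3.
bbc: 1c undefined. 1c->0: no, bbcb/b meet in 1. 1c->1: no, bbcb/b meet in 1. 1c->2: no, acaac/cbcc meet in 3. 1c->3: no, acaac/acbbbc meet in 3. Open state 4: 1c->4.
cca: 3a undefined. 3a->0: ok.
ccb: 3b undefined. 3b->0: no, acacbc/c meet in 2. 3b->1: no, acacbc/acbbbc meet in 4. 3b->2: no, acacbc/ccbcbc meet in 3. 3b->3: ok.
ccc: 3c undefined. 3c->0: no, acacbc/ccaa meet in 0. 3c->1: no, acacbc/b meet in 1. 3c->2: no, acacbc/c meet in 2. 3c->3: no, acacbc/ccbcbc meet in 3. 3c->4: no, acacbc/acbbbc meet in 4. Open state 5: 3c->5.
bbcb: 4b undefined. 4b->0: no, bbcb/ccaa meet in 0. 4b->1: no, bbcb/b meet in 1. 4b->2: no, bbcb/c meet in 2. 4b->3: ok.
cbca: 4a undefined. 4a->0: ok.
cbcc: 4c undefined. 4c->0: ok.
ccca: 5a undefined. 5a->0: no, acaac/cccacc meet in 3. 5a->1: ok.
cccc: 5c undefined. 5c->0: ok.
ccbcb: 5b undefined. 5b->0: ok.
All examples now run through 6 states with every (state, symbol) defined. Accept strings end in {3,5}, Reject strings end in {0,1,2,4}; accept={3,5}.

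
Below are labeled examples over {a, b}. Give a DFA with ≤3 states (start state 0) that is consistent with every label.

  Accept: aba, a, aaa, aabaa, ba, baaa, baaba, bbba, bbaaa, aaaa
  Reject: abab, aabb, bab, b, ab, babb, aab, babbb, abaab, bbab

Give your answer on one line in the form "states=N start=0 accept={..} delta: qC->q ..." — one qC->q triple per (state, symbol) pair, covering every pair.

states=2 start=0 accept={0} delta: 0a->0 0b->1 1a->0 1b->1

Fold the examples into a partial DFA from state 0: repeatedly fix the first undefined (state, symbol) met by the shortest-then-alphabetical prefix, trying targets in increasing order and rejecting any under which an Accept and a Reject string meet in one state with the same remainder; add a state when all current targets are rejected. Accepting states are where Accept strings end.
a: 0a undefined. 0a->0: ok.
b: 0b undefined. 0b->0: no, aba/abab meet in 0. Open state 1: 0b->1.
ba: 1a undefined. 1a->0: ok.
bb: 1b undefined. 1b->0: no, aba/aabb meet in 0. 1b->1: ok.
All examples now run through 2 states with every (state, symbol) defined. Accept strings end in {0}, Reject strings end in {1}; accept={0}.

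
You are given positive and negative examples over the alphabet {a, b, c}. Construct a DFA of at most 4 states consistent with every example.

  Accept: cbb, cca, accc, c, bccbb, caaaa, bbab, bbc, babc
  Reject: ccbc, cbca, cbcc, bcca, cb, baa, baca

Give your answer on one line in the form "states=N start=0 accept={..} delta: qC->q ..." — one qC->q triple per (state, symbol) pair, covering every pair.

Grow the machine one transition at a time. Run the examples from 0; the earliest place one falls off (shortest prefix, ties alphabetical) gets sent to the lowest-numbered state that keeps every Accept/Reject pair distinguishable — a pair clashes when both reach the same state with identical unread suffix — and to a fresh state only if none does.
a: 0a undefined. 0a->0: ok.
b: 0b undefined. 0b->0: no, cca/bcca meet in 0 with "cca" left. Open state 1: 0b->1.
c: 0c undefined. 0c->0: ok.
ba: 1a undefined. 1a->0: no, cca/baa meet in 0. 1a->1: ok.
bb: 1b undefined. 1b->0: no, bbab/cb meet in 1. 1b->1: no, cbb/cb meet in 1. Open state 2: 1b->2.
bc: 1c undefined. 1c->0: no, cca/ccbc meet in 0. 1c->1: ok.
bba: 2a undefined. 2a->0: no, bbab/ccbc meet in 1. 2a->1: ok.
bbc: 2c undefined. 2c->0: ok.
bccbb: 2b undefined. 2b->0: ok.
All examples now run through 3 states with every (state, symbol) defined. Accept strings end in {0,2}, Reject strings end in {1}; accept={0,2}.

states=3 start=0 accept={0,2} delta: 0a->0 0b->1 0c->0 1a->1 1b->2 1c->1 2a->1 2b->0 2c->0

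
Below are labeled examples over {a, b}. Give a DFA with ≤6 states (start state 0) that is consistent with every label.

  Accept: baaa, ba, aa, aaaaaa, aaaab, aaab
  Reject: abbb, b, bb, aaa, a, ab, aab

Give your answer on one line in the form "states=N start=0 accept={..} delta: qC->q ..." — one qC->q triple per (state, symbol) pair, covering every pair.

Grow the machine one transition at a time. Run the examples from 0; the earliest place one falls off (shortest prefix, ties alphabetical) gets sent to the lowest-numbered state that keeps every Accept/Reject pair distinguishable — a pair clashes when both reach the same state with identical unread suffix — and to a fresh state only if none does.
a: 0a undefined. 0a->0: no, aa/aaa meet in 0. Open state 1: 0a->1.
b: 0b undefined. 0b->0: no, baaa/aaa meet in 1 with "aa" left. 0b->1: ok.
aa: 1a undefined. 1a->0: no, aaaab/b meet in 1. 1a->1: no, baaa/b meet in 1. Open state 2: 1a->2.
ab: 1b undefined. 1b->0: ok.
aaa: 2a undefined. 2a->0: no, baaa/b meet in 1. 2a->1: no, aaaab/aab meet in 2 with "b" left. 2a->2: no, baaa/aaa meet in 2. Open state 3: 2a->3.
aab: 2b undefined. 2b->0: ok.
aaaa: 3a undefined. 3a->0: no, baaa/abbb meet in 0. 3a->1: no, baaa/b meet in 1. 3a->2: no, aaaab/abbb meet in 0. 3a->3: no, baaa/aaa meet in 3. Open state 4: 3a->4.
aaab: 3b undefined. 3b->0: no, aaab/abbb meet in 0. 3b->1: no, aaab/b meet in 1. 3b->2: ok.
aaaaa: 4a undefined. 4a->0: no, aaaaaa/b meet in 1. 4a->1: ok.
aaaab: 4b undefined. 4b->0: no, aaaab/abbb meet in 0. 4b->1: no, aaaab/b meet in 1. 4b->2: ok.
All examples now run through 5 states with every (state, symbol) defined. Accept strings end in {2,4}, Reject strings end in {0,1,3}; accept={2,4}.

states=5 start=0 accept={2,4} delta: 0a->1 0b->1 1a->2 1b->0 2a->3 2b->0 3a->4 3b->2 4a->1 4b->2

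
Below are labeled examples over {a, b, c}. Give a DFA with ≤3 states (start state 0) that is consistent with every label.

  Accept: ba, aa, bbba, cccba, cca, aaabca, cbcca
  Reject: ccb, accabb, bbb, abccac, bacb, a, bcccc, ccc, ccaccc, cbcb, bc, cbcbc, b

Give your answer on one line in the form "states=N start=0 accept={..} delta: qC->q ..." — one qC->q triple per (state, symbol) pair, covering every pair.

State merging on the prefix tree: take the shortest (then alphabetical) example prefix whose next move is undefined and point that move at state 0, else 1, else 2, ...; a target is out if some Accept/Reject pair would then sit in one state with the same input left (inseparable). If every existing state is out, open a new one.
a: 0a undefined. 0a->0: no, aa/a meet in 0. Open state 1: 0a->1.
b: 0b undefined. 0b->0: no, ba/a meet in 1. 0b->1: ok.
c: 0c undefined. 0c->0: no, cca/ccb meet in 1. 0c->1: ok.
aa: 1a undefined. 1a->0: ok.
ab: 1b undefined. 1b->0: no, ba/bacb meet in 0. 1b->1: ok.
ac: 1c undefined. 1c->0: no, ba/ccaccc meet in 0. 1c->1: ok.
All examples now run through 2 states with every (state, symbol) defined. Accept strings end in {0}, Reject strings end in {1}; accept={0}.

states=2 start=0 accept={0} delta: 0a->1 0b->1 0c->1 1a->0 1b->1 1c->1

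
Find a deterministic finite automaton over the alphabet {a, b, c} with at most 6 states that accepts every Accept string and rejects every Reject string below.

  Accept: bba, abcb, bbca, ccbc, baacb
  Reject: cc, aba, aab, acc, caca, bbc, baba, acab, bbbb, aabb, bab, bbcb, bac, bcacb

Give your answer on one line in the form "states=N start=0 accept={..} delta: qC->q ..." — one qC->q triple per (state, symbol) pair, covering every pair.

states=4 start=0 accept={3} delta: 0a->0 0b->1 0c->0 1a->2 1b->2 1c->3 2a->3 2b->0 2c->2 3a->0 3b->3 3c->3

Fold the examples into a partial DFA from state 0: repeatedly fix the first undefined (state, symbol) met by the shortest-then-alphabetical prefix, trying targets in increasing order and rejecting any under which an Accept and a Reject string meet in one state with the same remainder; add a state when all current targets are rejected. Accepting states are where Accept strings end.
a: 0a undefined. 0a->0: ok.
b: 0b undefined. 0b->0: no, bba/aba meet in 0. Open state 1: 0b->1.
c: 0c undefined. 0c->0: ok.
ba: 1a undefined. 1a->0: no, baacb/aab meet in 1. 1a->1: no, bba/baba meet in 1 with "ba" left. Open state 2: 1a->2.
bb: 1b undefined. 1b->0: no, bba/cc meet in 0. 1b->1: no, bba/aba meet in 2. 1b->2: ok.
bc: 1c undefined. 1c->0: no, abcb/aab meet in 1. 1c->1: no, abcb/aba meet in 2. 1c->2: no, abcb/bab meet in 2 with "b" left. Open state 3: 1c->3.
baa: 2a undefined. 2a->0: no, bba/cc meet in 0. 2a->1: no, bba/aab meet in 1. 2a->2: no, bba/aba meet in 2. 2a->3: ok.
bab: 2b undefined. 2b->0: ok.
bac: 2c undefined. 2c->0: no, bbca/cc meet in 0. 2c->1: no, bbca/aba meet in 2. 2c->2: ok.
bca: 3a undefined. 3a->0: ok.
abcb: 3b undefined. 3b->0: no, abcb/cc meet in 0. 3b->1: no, abcb/aab meet in 1. 3b->2: no, abcb/aba meet in 2. 3b->3: ok.
baac: 3c undefined. 3c->0: no, baacb/aab meet in 1. 3c->1: no, baacb/aba meet in 2. 3c->2: no, baacb/cc meet in 0. 3c->3: ok.
All examples now run through 4 states with every (state, symbol) defined. Accept strings end in {3}, Reject strings end in {0,1,2}; accept={3}.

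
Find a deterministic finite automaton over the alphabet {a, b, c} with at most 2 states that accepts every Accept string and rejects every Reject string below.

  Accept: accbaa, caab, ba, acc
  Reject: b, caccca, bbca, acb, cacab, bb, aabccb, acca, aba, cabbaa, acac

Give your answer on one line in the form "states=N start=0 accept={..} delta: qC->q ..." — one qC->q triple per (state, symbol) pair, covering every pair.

State merging on the prefix tree: take the shortest (then alphabetical) example prefix whose next move is undefined and point that move at state 0, else 1, else 2, ...; a target is out if some Accept/Reject pair would then sit in one state with the same input left (inseparable). If every existing state is out, open a new one.
a: 0a undefined. 0a->0: no, ba/aba meet in 0 with "ba" left. Open state 1: 0a->1.
b: 0b undefined. 0b->0: ok.
c: 0c undefined. 0c->0: no, ba/bbca meet in 1. 0c->1: ok.
aa: 1a undefined. 1a->0: ok.
ab: 1b undefined. 1b->0: no, caab/b meet in 0. 1b->1: ok.
ac: 1c undefined. 1c->0: ok.
All examples now run through 2 states with every (state, symbol) defined. Accept strings end in {1}, Reject strings end in {0}; accept={1}.

states=2 start=0 accept={1} delta: 0a->1 0b->0 0c->1 1a->0 1b->1 1c->0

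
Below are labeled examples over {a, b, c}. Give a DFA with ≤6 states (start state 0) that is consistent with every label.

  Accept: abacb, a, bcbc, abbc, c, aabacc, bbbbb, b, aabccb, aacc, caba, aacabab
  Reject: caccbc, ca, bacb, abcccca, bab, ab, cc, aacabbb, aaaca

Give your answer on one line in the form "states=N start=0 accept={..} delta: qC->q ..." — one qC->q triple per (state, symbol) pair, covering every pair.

Fold the examples into a partial DFA from state 0: repeatedly fix the first undefined (state, symbol) met by the shortest-then-alphabetical prefix, trying targets in increasing order and rejecting any under which an Accept and a Reject string meet in one state with the same remainder; add a state when all current targets are rejected. Accepting states are where Accept strings end.
a: 0a undefined. 0a->0: no, abacb/bacb meet in 0 with "bacb" left. Open state 1: 0a->1.
b: 0b undefined. 0b->0: ok.
c: 0c undefined. 0c->0: no, a/ca meet in 1. 0c->1: ok.
aa: 1a undefined. 1a->0: no, bbbbb/ca meet in 0. 1a->1: no, a/ca meet in 1. Open state 2: 1a->2.
ab: 1b undefined. 1b->0: no, abacb/bacb meet in 1 with "cb" left. 1b->1: no, a/bab meet in 1. 1b->2: ok.
cc: 1c undefined. 1c->0: no, bbbbb/bacb meet in 0. 1c->1: no, a/cc meet in 1. 1c->2: ok.
aaa: 2a undefined. 2a->0: no, abacb/ca meet in 2. 2a->1: no, abacb/bacb meet in 2 with "b" left. 2a->2: ok.
aab: 2b undefined. 2b->0: no, bbbbb/bacb meet in 0. 2b->1: no, a/bacb meet in 1. 2b->2: no, caba/ca meet in 2. Open state 3: 2b->3.
aac: 2c undefined. 2c->0: no, abacb/caccbc meet in 0. 2c->1: no, abacb/ca meet in 2. 2c->2: no, abacb/bacb meet in 3. 2c->3: no, bcbc/bacb meet in 3. Open state 4: 2c->4.
aaba: 3a undefined. 3a->0: no, aabacc/ca meet in 2. 3a->1: ok.
aabc: 3c undefined. 3c->0: no, aabccb/ca meet in 2. 3c->1: no, aabccb/bacb meet in 3. 3c->2: no, abbc/ca meet in 2. 3c->3: no, abbc/bacb meet in 3. 3c->4: ok.
aaca: 4a undefined. 4a->0: no, bbbbb/aacabbb meet in 0. 4a->1: no, a/aaaca meet in 1. 4a->2: no, aacabab/ca meet in 2. 4a->3: ok.
aacc: 4c undefined. 4c->0: no, a/caccbc meet in 1. 4c->1: no, bcbc/caccbc meet in 4. 4c->2: no, bcbc/caccbc meet in 4. 4c->3: no, a/abcccca meet in 1. 4c->4: ok.
aacab: 3b undefined. 3b->0: no, bbbbb/aacabbb meet in 0. 3b->1: no, aacabab/bacb meet in 3. 3b->2: no, aacabab/bacb meet in 3. 3b->3: no, aacabab/ca meet in 2. 3b->4: ok.
abacb: 4b undefined. 4b->0: no, abacb/aacabbb meet in 0. 4b->1: ok.
All examples now run through 5 states with every (state, symbol) defined. Accept strings end in {0,1,4}, Reject strings end in {2,3}; accept={0,1,4}.

states=5 start=0 accept={0,1,4} delta: 0a->1 0b->0 0c->1 1a->2 1b->2 1c->2 2a->2 2b->3 2c->4 3a->1 3b->4 3c->4 4a->3 4b->1 4c->4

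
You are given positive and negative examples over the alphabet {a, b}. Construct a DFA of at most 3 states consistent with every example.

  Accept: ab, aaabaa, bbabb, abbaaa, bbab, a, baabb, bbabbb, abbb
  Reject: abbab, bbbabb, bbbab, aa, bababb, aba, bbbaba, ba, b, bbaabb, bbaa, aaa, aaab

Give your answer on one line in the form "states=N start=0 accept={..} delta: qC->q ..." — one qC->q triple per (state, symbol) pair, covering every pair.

states=3 start=0 accept={1} delta: 0a->1 0b->2 1a->2 1b->1 2a->0 2b->0

State merging on the prefix tree: take the shortest (then alphabetical) example prefix whose next move is undefined and point that move at state 0, else 1, else 2, ...; a target is out if some Accept/Reject pair would then sit in one state with the same input left (inseparable). If every existing state is out, open a new one.
a: 0a undefined. 0a->0: no, ab/b meet in 0 with "b" left. Open state 1: 0a->1.
b: 0b undefined. 0b->0: no, ab/bbbab meet in 1 with "b" left. 0b->1: no, a/b meet in 1. Open state 2: 0b->2.
aa: 1a undefined. 1a->0: no, ab/aaab meet in 1 with "b" left. 1a->1: no, ab/aaab meet in 1 with "b" left. 1a->2: ok.
ab: 1b undefined. 1b->0: no, a/aba meet in 1. 1b->1: ok.
ba: 2a undefined. 2a->0: ok.
bb: 2b undefined. 2b->0: ok.
All examples now run through 3 states with every (state, symbol) defined. Accept strings end in {1}, Reject strings end in {0,2}; accept={1}.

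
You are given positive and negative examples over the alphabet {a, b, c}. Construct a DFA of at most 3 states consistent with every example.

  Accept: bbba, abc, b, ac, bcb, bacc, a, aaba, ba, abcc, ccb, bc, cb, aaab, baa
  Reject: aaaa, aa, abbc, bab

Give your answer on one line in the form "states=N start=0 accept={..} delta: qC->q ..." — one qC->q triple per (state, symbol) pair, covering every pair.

Grow the machine one transition at a time. Run the examples from 0; the earliest place one falls off (shortest prefix, ties alphabetical) gets sent to the lowest-numbered state that keeps every Accept/Reject pair distinguishable — a pair clashes when both reach the same state with identical unread suffix — and to a fresh state only if none does.
a: 0a undefined. 0a->0: no, a/aaaa meet in 0. Open state 1: 0a->1.
b: 0b undefined. 0b->0: no, baa/aa meet in 1 with "a" left. 0b->1: no, ba/aa meet in 1 with "a" left. Open state 2: 0b->2.
c: 0c undefined. 0c->0: ok.
aa: 1a undefined. 1a->0: ok.
ab: 1b undefined. 1b->0: no, abc/aaaa meet in 0. 1b->1: no, abc/abbc meet in 1 with "c" left. 1b->2: ok.
ac: 1c undefined. 1c->0: no, ac/aaaa meet in 0. 1c->1: ok.
ba: 2a undefined. 2a->0: no, b/bab meet in 2. 2a->1: no, b/bab meet in 2. 2a->2: ok.
bb: 2b undefined. 2b->0: ok.
bc: 2c undefined. 2c->0: no, abc/aaaa meet in 0. 2c->1: ok.
All examples now run through 3 states with every (state, symbol) defined. Accept strings end in {1,2}, Reject strings end in {0}; accept={1,2}.

states=3 start=0 accept={1,2} delta: 0a->1 0b->2 0c->0 1a->0 1b->2 1c->1 2a->2 2b->0 2c->1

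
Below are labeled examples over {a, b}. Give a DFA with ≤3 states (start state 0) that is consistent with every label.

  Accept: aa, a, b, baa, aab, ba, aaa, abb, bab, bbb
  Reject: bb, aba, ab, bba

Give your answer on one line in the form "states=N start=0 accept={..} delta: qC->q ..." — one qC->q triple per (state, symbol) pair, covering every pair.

states=3 start=0 accept={0,1} delta: 0a->1 0b->1 1a->0 1b->2 2a->2 2b->0

State merging on the prefix tree: take the shortest (then alphabetical) example prefix whose next move is undefined and point that move at state 0, else 1, else 2, ...; a target is out if some Accept/Reject pair would then sit in one state with the same input left (inseparable). If every existing state is out, open a new one.
a: 0a undefined. 0a->0: no, b/ab meet in 0 with "b" left. Open state 1: 0a->1.
b: 0b undefined. 0b->0: no, a/bba meet in 1. 0b->1: ok.
aa: 1a undefined. 1a->0: ok.
ab: 1b undefined. 1b->0: no, aa/bb meet in 0. 1b->1: no, aa/aba meet in 0. Open state 2: 1b->2.
aba: 2a undefined. 2a->0: no, aa/aba meet in 0. 2a->1: no, a/aba meet in 1. 2a->2: ok.
abb: 2b undefined. 2b->0: ok.
All examples now run through 3 states with every (state, symbol) defined. Accept strings end in {0,1}, Reject strings end in {2}; accept={0,1}.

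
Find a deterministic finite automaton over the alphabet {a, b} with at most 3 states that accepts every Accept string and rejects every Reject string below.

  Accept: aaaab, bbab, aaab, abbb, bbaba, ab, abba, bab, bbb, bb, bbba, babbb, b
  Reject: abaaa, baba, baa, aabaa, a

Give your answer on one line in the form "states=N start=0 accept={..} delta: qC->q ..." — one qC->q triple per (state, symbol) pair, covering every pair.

states=3 start=0 accept={1,2} delta: 0a->0 0b->1 1a->0 1b->2 2a->1 2b->2

State merging on the prefix tree: take the shortest (then alphabetical) example prefix whose next move is undefined and point that move at state 0, else 1, else 2, ...; a target is out if some Accept/Reject pair would then sit in one state with the same input left (inseparable). If every existing state is out, open a new one.
a: 0a undefined. 0a->0: ok.
b: 0b undefined. 0b->0: no, aaaab/abaaa meet in 0. Open state 1: 0b->1.
ba: 1a undefined. 1a->0: ok.
bb: 1b undefined. 1b->0: no, bbaba/abaaa meet in 0. 1b->1: no, bbaba/abaaa meet in 0. Open state 2: 1b->2.
bba: 2a undefined. 2a->0: no, bbaba/abaaa meet in 0. 2a->1: ok.
bbb: 2b undefined. 2b->0: no, abbb/abaaa meet in 0. 2b->1: no, bbba/abaaa meet in 0. 2b->2: ok.
All examples now run through 3 states with every (state, symbol) defined. Accept strings end in {1,2}, Reject strings end in {0}; accept={1,2}.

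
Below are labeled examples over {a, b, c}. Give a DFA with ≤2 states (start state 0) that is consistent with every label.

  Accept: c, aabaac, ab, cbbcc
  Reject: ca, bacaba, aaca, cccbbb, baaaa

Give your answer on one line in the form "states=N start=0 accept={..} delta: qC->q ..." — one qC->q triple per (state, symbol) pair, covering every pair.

states=2 start=0 accept={1} delta: 0a->0 0b->1 0c->1 1a->0 1b->0 1c->0

State merging on the prefix tree: take the shortest (then alphabetical) example prefix whose next move is undefined and point that move at state 0, else 1, else 2, ...; a target is out if some Accept/Reject pair would then sit in one state with the same input left (inseparable). If every existing state is out, open a new one.
a: 0a undefined. 0a->0: ok.
b: 0b undefined. 0b->0: no, ab/baaaa meet in 0. Open state 1: 0b->1.
c: 0c undefined. 0c->0: no, c/ca meet in 0. 0c->1: ok.
ba: 1a undefined. 1a->0: ok.
cb: 1b undefined. 1b->0: ok.
cc: 1c undefined. 1c->0: ok.
All examples now run through 2 states with every (state, symbol) defined. Accept strings end in {1}, Reject strings end in {0}; accept={1}.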